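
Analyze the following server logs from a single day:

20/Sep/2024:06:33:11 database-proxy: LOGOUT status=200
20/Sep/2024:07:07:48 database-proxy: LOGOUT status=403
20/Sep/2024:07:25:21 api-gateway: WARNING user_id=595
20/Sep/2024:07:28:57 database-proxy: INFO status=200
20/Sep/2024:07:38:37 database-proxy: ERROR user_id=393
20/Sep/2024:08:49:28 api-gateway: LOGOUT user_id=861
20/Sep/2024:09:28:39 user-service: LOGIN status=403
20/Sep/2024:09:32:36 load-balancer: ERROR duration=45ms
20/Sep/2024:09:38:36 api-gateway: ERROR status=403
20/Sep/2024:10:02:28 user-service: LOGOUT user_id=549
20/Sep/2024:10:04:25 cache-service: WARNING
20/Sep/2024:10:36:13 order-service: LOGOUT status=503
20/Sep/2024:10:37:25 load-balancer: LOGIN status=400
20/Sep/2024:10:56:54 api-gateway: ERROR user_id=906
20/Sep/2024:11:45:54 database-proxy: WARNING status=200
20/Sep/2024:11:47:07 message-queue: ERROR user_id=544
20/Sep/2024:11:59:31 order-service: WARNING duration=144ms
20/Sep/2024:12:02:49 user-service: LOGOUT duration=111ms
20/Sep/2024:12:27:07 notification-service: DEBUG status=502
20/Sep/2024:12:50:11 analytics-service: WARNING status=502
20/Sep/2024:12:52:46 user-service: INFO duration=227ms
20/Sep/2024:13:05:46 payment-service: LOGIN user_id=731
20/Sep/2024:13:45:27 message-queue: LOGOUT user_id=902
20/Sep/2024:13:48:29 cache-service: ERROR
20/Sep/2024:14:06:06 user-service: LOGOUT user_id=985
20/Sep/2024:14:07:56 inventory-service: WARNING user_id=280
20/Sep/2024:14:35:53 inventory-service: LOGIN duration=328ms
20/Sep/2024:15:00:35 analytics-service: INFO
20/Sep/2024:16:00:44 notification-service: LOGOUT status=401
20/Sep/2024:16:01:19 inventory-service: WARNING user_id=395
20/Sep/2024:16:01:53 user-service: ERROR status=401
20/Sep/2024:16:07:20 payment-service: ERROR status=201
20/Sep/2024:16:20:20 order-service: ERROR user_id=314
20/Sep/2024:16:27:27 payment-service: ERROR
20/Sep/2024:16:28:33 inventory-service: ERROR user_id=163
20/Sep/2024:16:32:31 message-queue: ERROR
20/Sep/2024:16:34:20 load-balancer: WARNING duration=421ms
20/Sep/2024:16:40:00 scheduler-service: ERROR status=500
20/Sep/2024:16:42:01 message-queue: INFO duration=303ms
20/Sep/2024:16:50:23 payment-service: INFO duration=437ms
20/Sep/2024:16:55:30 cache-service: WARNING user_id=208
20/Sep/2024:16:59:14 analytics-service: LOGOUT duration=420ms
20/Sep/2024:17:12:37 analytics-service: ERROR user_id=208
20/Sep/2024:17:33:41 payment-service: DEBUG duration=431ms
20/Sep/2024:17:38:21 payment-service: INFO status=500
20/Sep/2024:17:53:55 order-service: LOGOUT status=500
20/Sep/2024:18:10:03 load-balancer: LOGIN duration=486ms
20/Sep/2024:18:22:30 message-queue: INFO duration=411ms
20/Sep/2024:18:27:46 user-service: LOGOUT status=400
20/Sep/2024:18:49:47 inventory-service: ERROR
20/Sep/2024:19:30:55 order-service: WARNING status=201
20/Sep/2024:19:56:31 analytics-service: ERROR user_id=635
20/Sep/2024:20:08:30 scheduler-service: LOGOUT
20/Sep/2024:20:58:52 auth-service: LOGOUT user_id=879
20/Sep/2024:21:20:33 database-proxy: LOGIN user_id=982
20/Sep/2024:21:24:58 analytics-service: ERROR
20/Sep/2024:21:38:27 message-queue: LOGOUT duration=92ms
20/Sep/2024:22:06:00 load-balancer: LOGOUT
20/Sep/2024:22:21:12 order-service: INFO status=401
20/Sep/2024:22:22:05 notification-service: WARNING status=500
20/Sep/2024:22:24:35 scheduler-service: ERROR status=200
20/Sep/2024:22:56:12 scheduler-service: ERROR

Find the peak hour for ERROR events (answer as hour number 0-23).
16

To find the peak hour:

1. Group all ERROR events by hour
2. Count events in each hour
3. Find hour with maximum count
4. Peak hour: 16 (with 7 events)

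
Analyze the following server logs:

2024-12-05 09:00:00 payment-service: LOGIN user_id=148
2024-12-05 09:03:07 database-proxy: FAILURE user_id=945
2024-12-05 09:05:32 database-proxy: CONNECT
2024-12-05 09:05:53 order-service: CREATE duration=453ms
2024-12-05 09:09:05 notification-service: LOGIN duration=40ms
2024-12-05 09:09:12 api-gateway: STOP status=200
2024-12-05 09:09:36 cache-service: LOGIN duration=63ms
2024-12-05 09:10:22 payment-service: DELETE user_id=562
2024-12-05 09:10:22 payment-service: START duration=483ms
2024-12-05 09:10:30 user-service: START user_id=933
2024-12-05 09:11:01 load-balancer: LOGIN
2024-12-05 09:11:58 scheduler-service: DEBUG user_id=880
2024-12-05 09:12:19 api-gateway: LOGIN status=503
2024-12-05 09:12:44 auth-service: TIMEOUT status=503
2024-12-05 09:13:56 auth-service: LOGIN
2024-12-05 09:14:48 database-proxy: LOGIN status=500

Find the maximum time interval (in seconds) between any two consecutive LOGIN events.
545

To find the longest gap:

1. Extract all LOGIN events in chronological order
2. Calculate time differences between consecutive events
3. Find the maximum difference
4. Longest gap: 545 seconds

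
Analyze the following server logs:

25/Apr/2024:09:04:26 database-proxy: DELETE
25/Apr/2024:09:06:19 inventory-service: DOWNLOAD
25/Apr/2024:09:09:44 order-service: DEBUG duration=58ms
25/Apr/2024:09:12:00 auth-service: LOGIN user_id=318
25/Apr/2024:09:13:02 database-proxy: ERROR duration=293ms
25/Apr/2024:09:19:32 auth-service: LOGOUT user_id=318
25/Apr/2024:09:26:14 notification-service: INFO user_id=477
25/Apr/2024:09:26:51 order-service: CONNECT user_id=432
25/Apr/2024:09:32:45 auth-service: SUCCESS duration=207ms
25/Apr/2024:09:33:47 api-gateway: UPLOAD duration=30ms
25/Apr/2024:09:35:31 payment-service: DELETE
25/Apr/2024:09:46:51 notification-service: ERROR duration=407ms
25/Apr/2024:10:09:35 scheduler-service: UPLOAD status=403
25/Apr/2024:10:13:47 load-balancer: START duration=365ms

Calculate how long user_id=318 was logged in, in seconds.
452

To calculate session duration:

1. Find LOGIN event for user_id=318: 25/Apr/2024:09:12:00
2. Find LOGOUT event for user_id=318: 25/Apr/2024:09:19:32
3. Session duration: 25/Apr/2024:09:19:32 - 25/Apr/2024:09:12:00 = 452 seconds (7 minutes)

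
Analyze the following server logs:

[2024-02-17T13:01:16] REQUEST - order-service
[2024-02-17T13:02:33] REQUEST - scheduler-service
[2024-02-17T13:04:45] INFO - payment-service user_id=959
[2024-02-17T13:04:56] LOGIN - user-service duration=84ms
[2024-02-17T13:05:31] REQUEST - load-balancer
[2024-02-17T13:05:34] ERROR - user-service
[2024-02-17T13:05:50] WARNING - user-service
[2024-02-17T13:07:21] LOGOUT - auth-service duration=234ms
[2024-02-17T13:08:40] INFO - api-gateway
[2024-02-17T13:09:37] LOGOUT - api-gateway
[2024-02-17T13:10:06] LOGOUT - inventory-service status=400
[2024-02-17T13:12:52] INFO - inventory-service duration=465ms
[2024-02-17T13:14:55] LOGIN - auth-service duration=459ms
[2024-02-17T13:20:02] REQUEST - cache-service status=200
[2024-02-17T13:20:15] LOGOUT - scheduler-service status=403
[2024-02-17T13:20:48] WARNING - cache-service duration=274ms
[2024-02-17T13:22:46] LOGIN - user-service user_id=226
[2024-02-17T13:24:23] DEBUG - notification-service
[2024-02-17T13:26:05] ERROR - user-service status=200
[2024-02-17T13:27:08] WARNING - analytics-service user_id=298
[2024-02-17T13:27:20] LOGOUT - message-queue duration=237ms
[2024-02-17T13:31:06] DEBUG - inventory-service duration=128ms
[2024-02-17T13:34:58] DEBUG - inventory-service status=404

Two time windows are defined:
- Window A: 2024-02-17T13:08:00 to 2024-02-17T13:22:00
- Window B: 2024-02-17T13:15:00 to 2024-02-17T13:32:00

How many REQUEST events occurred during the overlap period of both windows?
1

To find overlap events:

1. Window A: 2024-02-17T13:08:00 to 2024-02-17T13:22:00
2. Window B: 2024-02-17T13:15:00 to 2024-02-17T13:32:00
3. Overlap period: 2024-02-17T13:15:00 to 2024-02-17T13:22:00
4. Count REQUEST events in overlap: 1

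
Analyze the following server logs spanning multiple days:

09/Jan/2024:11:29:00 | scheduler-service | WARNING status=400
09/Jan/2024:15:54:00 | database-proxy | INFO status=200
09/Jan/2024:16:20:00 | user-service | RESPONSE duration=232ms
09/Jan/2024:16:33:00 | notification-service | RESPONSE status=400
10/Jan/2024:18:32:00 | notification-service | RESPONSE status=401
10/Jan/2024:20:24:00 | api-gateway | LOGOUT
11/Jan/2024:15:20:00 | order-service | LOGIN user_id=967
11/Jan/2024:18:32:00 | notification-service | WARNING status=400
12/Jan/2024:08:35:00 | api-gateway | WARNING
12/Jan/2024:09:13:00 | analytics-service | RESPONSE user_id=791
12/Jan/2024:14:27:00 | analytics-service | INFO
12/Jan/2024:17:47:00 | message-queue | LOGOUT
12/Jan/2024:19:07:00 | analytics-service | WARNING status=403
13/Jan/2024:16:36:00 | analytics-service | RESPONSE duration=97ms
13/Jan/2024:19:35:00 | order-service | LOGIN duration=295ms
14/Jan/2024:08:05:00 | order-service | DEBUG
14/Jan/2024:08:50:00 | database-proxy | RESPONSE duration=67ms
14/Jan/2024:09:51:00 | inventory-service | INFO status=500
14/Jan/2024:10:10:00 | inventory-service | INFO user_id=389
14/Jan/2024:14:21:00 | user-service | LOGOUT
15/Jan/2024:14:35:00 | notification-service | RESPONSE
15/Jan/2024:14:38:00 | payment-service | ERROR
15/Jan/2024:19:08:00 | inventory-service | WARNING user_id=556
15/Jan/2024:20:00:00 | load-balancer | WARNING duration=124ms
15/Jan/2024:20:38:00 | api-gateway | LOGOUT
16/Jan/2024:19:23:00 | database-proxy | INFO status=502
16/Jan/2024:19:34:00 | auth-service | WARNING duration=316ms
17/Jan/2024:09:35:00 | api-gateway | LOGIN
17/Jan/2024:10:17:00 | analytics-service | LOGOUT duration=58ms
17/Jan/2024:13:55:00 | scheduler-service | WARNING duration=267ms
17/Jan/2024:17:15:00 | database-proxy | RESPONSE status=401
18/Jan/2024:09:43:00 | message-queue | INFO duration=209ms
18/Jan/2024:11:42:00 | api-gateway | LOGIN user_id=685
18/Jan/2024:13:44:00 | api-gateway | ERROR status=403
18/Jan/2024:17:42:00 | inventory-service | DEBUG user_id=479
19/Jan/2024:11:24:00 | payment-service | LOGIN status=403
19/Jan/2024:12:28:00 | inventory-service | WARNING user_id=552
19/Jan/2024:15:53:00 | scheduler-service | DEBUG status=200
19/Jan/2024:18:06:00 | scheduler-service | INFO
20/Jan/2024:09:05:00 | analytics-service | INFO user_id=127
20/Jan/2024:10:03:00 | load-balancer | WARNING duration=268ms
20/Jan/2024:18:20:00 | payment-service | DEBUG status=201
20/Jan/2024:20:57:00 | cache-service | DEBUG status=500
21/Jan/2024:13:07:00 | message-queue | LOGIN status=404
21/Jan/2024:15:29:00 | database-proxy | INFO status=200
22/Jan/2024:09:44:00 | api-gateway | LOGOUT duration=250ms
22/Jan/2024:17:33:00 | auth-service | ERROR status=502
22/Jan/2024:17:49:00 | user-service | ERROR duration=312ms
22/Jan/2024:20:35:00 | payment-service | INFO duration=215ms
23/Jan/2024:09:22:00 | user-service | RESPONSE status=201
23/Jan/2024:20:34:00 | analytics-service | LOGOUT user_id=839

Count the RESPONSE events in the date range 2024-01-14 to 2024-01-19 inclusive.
3

To filter by date range:

1. Date range: 2024-01-14 through 2024-01-19, both dates inclusive
2. Filter for RESPONSE events whose date falls in this range
3. Count matching events: 3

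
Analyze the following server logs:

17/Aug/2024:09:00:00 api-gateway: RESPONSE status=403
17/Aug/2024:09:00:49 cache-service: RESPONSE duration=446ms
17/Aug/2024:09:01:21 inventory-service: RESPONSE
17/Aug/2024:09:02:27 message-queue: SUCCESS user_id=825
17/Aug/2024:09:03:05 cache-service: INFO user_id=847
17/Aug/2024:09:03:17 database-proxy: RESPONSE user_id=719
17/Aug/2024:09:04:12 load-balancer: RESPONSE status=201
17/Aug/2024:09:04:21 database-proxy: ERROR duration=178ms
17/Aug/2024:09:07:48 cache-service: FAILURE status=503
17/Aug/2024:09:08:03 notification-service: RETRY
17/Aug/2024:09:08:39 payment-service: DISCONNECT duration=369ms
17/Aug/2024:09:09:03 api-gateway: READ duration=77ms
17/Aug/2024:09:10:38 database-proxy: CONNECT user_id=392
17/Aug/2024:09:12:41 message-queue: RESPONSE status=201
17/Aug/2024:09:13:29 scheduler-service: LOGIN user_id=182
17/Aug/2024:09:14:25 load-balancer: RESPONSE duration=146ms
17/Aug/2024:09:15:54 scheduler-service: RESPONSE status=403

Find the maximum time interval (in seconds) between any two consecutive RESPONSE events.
509

To find the longest gap:

1. Extract all RESPONSE events in chronological order
2. Calculate time differences between consecutive events
3. Find the maximum difference
4. Longest gap: 509 seconds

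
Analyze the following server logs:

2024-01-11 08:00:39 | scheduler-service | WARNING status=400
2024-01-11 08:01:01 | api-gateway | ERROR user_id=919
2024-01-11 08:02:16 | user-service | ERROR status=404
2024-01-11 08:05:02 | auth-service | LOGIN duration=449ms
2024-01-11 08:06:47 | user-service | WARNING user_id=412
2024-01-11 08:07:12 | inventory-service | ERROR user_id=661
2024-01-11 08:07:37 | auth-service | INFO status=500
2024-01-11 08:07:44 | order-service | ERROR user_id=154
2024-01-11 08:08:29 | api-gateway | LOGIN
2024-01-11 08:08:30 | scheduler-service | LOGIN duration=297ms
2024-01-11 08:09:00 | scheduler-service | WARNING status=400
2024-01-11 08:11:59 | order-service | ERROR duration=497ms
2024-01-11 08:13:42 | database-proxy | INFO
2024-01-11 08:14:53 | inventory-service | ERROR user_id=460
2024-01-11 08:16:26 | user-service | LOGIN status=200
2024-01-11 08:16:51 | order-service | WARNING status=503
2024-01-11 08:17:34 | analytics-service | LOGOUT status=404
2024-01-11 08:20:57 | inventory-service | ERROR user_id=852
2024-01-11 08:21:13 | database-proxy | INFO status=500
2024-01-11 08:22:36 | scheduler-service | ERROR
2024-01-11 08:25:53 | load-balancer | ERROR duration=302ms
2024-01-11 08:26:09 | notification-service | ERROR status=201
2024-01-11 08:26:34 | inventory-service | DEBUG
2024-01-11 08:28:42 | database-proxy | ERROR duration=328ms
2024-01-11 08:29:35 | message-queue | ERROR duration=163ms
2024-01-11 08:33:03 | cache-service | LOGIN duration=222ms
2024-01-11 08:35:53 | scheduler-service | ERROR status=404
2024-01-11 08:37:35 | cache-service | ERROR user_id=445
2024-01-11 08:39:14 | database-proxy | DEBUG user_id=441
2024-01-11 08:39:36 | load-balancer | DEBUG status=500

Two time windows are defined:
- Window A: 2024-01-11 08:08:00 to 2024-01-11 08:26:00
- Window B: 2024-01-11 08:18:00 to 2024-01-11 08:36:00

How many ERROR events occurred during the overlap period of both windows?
3

To find overlap events:

1. Window A: 2024-01-11 08:08:00 to 2024-01-11 08:26:00
2. Window B: 2024-01-11 08:18:00 to 2024-01-11 08:36:00
3. Overlap period: 2024-01-11 08:18:00 to 2024-01-11 08:26:00
4. Count ERROR events in overlap: 3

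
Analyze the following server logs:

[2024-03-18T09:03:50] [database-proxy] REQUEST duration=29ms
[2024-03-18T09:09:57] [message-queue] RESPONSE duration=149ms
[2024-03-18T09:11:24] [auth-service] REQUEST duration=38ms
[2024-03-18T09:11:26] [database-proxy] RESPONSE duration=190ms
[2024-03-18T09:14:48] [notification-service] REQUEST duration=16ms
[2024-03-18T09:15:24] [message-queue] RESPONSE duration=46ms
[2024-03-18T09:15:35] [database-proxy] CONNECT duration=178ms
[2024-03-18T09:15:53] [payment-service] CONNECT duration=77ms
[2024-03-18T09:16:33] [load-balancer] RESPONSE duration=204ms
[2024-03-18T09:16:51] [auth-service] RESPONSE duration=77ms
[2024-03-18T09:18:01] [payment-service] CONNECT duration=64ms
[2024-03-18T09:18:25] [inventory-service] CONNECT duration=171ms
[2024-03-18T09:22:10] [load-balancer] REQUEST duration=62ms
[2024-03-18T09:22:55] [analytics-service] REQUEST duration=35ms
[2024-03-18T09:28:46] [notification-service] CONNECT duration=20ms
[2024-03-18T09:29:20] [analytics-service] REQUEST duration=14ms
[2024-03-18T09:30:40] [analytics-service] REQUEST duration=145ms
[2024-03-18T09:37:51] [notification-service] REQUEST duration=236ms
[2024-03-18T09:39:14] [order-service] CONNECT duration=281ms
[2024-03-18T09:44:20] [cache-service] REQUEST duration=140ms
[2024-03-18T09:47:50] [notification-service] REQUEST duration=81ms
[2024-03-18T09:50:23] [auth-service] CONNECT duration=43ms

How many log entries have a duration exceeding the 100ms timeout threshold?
9

To count timeouts:

1. Threshold: 100ms
2. Extract duration from each log entry
3. Count entries where duration > 100
4. Timeout count: 9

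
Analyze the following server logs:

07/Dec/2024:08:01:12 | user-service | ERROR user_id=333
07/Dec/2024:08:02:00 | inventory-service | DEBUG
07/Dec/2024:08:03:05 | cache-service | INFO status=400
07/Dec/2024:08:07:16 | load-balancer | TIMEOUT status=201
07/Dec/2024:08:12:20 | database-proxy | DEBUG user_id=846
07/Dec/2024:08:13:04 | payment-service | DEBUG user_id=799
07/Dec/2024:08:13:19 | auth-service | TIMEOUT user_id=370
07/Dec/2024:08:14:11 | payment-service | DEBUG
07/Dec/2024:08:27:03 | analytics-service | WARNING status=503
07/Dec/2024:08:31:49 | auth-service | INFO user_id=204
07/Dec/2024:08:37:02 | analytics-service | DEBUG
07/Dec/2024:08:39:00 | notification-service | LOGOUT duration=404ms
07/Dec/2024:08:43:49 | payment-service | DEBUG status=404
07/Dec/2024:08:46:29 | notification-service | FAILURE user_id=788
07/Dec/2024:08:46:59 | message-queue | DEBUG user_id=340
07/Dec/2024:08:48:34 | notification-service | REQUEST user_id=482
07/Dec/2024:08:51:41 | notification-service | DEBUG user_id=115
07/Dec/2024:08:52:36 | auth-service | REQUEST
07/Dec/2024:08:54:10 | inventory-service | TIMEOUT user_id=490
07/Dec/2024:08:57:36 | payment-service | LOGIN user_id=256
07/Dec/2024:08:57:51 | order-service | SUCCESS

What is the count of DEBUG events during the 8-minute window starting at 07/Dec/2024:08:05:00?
1

To count events in the time window:

1. Window boundaries: 07/Dec/2024:08:05:00 to 07/Dec/2024:08:13:00
2. Filter for DEBUG events within this window
3. Count matching events: 1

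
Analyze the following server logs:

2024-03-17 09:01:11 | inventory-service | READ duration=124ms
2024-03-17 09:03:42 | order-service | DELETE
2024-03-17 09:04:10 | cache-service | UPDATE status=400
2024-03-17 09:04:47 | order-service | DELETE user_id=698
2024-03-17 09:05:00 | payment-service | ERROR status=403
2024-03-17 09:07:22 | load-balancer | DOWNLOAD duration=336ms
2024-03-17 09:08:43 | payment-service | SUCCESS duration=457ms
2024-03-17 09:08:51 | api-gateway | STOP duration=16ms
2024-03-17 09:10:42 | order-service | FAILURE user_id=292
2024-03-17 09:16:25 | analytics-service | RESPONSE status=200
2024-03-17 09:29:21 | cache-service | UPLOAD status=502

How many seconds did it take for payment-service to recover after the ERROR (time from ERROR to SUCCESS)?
223

To calculate recovery time:

1. Find ERROR event for payment-service: 2024-03-17 09:05:00
2. Find next SUCCESS event for payment-service: 2024-03-17 09:08:43
3. Recovery time: 2024-03-17 09:08:43 - 2024-03-17 09:05:00 = 223 seconds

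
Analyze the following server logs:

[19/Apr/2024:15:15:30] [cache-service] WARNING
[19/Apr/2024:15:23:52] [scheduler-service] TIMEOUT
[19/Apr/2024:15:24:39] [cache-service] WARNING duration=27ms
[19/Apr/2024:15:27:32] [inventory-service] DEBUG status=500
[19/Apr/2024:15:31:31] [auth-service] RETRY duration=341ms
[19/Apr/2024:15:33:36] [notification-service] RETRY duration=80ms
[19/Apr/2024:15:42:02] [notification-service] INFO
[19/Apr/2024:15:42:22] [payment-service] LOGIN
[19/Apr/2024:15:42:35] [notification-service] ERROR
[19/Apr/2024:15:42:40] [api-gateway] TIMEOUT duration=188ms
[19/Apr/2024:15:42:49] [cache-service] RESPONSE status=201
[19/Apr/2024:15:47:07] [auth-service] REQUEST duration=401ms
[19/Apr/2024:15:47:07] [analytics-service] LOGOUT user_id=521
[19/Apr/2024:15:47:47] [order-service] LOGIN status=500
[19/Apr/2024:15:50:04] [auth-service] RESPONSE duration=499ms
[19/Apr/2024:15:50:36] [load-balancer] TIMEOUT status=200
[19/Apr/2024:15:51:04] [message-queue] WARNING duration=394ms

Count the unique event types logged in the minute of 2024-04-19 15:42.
5

To count unique event types:

1. Filter events in the minute starting at 2024-04-19 15:42
2. Extract event types from matching entries
3. Count unique types: 5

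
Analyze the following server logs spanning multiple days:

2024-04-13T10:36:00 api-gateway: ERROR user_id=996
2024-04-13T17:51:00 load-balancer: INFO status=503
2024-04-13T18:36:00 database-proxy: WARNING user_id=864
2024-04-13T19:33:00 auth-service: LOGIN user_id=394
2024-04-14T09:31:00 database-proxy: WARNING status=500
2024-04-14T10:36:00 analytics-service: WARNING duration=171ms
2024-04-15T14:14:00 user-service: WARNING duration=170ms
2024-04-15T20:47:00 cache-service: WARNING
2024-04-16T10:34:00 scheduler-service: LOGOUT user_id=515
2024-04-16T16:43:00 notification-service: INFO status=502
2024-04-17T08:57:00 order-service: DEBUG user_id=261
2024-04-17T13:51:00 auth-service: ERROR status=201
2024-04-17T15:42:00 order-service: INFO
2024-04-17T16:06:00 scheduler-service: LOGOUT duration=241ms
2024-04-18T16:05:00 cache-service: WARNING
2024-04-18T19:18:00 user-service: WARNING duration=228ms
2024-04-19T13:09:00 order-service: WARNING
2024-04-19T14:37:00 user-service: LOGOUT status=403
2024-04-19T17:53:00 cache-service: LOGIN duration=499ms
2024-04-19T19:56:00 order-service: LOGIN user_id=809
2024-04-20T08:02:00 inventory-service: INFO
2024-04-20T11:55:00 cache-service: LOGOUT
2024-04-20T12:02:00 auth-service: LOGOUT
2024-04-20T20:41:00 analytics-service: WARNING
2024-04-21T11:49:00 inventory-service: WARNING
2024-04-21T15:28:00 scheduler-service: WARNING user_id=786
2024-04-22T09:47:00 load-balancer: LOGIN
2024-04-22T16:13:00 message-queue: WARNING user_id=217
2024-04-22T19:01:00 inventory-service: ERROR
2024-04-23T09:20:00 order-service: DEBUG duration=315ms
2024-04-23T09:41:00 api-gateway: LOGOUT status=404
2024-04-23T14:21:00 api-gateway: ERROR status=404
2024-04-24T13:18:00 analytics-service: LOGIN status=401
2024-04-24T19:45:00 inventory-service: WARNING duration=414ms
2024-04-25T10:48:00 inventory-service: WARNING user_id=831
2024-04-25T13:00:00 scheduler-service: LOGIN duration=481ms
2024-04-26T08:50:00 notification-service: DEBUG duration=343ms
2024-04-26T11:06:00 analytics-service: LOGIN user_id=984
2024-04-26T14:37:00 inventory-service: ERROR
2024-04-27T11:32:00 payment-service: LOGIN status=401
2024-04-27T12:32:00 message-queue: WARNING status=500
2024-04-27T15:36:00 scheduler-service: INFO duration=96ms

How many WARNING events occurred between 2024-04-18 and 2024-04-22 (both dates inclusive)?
7

To filter by date range:

1. Date range: 2024-04-18 through 2024-04-22, both dates inclusive
2. Filter for WARNING events whose date falls in this range
3. Count matching events: 7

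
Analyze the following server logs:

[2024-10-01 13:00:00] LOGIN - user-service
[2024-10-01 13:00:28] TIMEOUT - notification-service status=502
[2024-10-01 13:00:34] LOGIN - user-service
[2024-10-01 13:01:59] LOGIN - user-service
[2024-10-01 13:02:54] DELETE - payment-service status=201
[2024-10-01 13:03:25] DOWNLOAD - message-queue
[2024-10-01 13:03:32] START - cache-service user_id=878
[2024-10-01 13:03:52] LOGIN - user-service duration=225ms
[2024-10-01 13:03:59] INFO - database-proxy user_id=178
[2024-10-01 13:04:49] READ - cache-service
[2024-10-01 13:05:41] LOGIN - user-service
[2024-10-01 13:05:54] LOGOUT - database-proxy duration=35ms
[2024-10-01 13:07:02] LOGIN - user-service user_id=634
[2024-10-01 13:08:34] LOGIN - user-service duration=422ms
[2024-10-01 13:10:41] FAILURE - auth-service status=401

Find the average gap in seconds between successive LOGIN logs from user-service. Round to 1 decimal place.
85.7

To calculate average interval:

1. Find all LOGIN events for user-service in order
2. Calculate time gaps between consecutive events
3. Compute mean of gaps: 514 / 6 = 85.7 seconds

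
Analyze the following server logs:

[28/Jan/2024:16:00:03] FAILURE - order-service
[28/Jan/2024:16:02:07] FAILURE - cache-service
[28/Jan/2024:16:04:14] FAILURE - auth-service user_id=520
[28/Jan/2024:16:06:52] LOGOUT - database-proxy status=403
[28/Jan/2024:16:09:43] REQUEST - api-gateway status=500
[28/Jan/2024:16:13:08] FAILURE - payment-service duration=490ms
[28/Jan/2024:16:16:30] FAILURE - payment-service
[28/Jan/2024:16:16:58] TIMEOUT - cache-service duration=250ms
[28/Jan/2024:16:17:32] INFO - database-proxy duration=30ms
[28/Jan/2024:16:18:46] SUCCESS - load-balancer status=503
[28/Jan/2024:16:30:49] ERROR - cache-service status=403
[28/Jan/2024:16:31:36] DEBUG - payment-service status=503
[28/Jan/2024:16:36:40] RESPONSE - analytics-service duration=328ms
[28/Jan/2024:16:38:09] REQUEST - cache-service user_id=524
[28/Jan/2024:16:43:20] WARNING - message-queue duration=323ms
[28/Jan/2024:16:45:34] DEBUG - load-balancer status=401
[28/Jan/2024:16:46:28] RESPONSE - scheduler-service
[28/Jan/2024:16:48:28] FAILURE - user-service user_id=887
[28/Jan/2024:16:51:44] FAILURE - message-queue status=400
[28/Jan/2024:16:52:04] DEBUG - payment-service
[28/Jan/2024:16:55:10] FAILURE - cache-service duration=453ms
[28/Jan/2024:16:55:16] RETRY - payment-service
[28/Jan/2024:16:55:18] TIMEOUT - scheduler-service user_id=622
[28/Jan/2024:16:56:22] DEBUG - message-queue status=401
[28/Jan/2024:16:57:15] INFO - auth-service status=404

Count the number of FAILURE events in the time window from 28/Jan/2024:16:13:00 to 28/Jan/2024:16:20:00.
2

To count events in the time window:

1. Window boundaries: 28/Jan/2024:16:13:00 to 28/Jan/2024:16:20:00
2. Filter for FAILURE events within this window
3. Count matching events: 2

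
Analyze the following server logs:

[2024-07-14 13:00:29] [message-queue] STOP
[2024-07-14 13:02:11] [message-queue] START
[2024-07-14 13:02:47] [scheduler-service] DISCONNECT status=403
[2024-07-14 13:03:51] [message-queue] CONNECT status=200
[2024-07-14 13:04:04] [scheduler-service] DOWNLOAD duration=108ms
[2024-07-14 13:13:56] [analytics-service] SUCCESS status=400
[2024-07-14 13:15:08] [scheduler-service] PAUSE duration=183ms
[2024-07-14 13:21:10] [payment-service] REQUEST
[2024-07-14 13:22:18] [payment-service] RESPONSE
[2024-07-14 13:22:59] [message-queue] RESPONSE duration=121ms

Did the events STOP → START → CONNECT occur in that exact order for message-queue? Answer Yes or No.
Yes

To verify sequence order:

1. Find all events in sequence STOP → START → CONNECT for message-queue
2. Extract their timestamps
3. Check if timestamps are in ascending order
4. Result: Yes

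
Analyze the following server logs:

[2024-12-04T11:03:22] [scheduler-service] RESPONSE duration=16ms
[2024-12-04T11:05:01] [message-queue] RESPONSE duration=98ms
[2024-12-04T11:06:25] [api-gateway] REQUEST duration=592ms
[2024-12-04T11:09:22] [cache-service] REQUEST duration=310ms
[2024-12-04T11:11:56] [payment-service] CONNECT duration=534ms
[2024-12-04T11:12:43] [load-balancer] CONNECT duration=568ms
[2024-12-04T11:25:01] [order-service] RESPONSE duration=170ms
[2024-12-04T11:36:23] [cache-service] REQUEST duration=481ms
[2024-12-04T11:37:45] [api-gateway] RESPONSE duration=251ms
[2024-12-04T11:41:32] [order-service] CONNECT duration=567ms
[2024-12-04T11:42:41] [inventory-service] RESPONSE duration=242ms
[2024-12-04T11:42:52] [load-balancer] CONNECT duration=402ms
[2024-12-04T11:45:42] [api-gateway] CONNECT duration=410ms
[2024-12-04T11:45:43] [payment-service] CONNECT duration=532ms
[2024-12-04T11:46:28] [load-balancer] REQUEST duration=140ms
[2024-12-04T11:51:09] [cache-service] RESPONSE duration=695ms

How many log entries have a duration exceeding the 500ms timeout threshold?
6

To count timeouts:

1. Threshold: 500ms
2. Extract duration from each log entry
3. Count entries where duration > 500
4. Timeout count: 6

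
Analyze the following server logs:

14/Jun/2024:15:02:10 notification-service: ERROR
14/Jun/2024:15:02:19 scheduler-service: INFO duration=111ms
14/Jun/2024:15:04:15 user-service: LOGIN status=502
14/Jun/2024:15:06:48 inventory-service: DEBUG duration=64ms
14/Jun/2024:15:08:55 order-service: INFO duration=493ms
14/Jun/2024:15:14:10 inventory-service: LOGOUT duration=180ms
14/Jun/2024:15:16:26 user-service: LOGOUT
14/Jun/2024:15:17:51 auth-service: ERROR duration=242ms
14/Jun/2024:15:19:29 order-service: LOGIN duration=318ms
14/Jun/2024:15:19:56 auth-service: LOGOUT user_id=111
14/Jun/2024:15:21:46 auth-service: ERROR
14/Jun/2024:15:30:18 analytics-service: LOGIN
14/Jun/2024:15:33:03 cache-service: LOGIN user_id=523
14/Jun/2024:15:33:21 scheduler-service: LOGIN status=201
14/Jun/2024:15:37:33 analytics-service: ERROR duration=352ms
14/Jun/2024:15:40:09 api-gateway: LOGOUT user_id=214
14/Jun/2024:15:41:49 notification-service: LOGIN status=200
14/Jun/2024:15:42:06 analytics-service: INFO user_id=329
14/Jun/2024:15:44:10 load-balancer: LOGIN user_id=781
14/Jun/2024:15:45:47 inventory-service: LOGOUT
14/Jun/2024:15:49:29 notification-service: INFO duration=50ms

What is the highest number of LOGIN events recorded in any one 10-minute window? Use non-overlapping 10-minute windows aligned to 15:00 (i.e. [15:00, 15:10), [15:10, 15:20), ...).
3

To find the burst window:

1. Divide the log period into non-overlapping 10-minute windows starting at 15:00
2. Count LOGIN events in each window
3. Find the window with maximum count
4. Maximum events in a window: 3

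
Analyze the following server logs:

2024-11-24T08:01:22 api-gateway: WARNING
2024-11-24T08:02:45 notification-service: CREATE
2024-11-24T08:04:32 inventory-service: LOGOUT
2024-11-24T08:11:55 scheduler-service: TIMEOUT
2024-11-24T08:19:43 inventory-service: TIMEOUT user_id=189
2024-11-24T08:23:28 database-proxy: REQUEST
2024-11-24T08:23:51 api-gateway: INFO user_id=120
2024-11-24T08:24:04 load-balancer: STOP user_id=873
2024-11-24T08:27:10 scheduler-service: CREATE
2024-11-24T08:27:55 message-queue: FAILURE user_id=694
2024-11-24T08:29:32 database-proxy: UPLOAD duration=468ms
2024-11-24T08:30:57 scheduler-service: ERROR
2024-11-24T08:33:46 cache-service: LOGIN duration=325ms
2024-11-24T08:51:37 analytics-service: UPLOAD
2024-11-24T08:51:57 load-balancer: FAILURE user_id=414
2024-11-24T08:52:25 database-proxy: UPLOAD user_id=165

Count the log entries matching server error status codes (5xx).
0

To find matching entries:

1. Pattern to match: server error status codes (5xx)
2. Scan each log entry for the pattern
3. Count matches: 0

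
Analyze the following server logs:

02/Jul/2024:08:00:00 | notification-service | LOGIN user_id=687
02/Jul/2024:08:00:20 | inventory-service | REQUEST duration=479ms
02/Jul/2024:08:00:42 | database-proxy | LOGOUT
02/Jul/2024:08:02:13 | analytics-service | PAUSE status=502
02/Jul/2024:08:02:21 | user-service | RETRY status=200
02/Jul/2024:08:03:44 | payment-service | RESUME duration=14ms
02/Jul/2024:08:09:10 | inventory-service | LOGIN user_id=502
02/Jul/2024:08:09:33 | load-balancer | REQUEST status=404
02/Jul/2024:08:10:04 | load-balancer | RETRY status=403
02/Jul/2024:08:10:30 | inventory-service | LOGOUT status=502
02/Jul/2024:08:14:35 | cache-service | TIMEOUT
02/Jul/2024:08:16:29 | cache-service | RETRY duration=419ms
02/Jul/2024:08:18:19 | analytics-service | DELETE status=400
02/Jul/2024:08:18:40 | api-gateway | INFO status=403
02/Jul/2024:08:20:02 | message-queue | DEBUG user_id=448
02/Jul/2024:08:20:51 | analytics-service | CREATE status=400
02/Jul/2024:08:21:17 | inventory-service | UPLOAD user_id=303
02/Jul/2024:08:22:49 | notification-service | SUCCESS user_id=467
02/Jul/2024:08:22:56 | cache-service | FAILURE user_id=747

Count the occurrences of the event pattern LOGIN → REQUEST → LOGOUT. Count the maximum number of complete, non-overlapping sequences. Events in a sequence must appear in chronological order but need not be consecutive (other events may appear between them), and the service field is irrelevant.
2

To count sequences:

1. Look for pattern: LOGIN → REQUEST → LOGOUT
2. Greedily scan the log in chronological order, matching each sequence element in turn (ignoring service)
3. Each time the full pattern completes, increment the count and restart matching from the next event
4. Complete non-overlapping sequences found: 2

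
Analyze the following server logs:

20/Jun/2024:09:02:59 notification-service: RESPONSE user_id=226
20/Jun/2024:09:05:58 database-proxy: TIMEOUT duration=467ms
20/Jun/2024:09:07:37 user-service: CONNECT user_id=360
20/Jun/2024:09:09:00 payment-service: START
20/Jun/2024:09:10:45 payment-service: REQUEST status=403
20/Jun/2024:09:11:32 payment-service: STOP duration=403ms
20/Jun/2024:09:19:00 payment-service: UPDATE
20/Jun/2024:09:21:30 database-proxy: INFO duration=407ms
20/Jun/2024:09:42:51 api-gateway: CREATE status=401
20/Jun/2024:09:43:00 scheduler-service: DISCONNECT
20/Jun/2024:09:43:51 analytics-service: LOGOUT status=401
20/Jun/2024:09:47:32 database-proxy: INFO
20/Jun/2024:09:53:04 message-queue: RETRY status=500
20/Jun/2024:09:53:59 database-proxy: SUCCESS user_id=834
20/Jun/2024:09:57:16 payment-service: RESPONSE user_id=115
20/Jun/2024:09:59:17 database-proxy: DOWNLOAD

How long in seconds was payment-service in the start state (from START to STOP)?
152

To calculate state duration:

1. Find START event for payment-service: 20/Jun/2024:09:09:00
2. Find STOP event for payment-service: 20/Jun/2024:09:11:32
3. Calculate duration: 20/Jun/2024:09:11:32 - 20/Jun/2024:09:09:00 = 152 seconds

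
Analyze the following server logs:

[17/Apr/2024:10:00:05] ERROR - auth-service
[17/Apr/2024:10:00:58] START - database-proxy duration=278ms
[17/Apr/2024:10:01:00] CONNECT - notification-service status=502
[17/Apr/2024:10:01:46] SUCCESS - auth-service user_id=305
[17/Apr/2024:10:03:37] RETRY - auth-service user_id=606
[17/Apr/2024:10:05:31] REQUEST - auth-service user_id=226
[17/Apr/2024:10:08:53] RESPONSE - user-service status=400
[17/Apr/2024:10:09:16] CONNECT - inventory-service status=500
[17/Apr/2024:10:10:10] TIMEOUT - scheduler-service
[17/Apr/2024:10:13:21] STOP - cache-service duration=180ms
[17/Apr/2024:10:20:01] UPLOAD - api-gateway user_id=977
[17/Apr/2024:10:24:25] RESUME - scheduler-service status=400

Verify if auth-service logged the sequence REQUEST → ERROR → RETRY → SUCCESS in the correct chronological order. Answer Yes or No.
No

To verify sequence order:

1. Find all events in sequence REQUEST → ERROR → RETRY → SUCCESS for auth-service
2. Extract their timestamps
3. Check if timestamps are in ascending order
4. Result: No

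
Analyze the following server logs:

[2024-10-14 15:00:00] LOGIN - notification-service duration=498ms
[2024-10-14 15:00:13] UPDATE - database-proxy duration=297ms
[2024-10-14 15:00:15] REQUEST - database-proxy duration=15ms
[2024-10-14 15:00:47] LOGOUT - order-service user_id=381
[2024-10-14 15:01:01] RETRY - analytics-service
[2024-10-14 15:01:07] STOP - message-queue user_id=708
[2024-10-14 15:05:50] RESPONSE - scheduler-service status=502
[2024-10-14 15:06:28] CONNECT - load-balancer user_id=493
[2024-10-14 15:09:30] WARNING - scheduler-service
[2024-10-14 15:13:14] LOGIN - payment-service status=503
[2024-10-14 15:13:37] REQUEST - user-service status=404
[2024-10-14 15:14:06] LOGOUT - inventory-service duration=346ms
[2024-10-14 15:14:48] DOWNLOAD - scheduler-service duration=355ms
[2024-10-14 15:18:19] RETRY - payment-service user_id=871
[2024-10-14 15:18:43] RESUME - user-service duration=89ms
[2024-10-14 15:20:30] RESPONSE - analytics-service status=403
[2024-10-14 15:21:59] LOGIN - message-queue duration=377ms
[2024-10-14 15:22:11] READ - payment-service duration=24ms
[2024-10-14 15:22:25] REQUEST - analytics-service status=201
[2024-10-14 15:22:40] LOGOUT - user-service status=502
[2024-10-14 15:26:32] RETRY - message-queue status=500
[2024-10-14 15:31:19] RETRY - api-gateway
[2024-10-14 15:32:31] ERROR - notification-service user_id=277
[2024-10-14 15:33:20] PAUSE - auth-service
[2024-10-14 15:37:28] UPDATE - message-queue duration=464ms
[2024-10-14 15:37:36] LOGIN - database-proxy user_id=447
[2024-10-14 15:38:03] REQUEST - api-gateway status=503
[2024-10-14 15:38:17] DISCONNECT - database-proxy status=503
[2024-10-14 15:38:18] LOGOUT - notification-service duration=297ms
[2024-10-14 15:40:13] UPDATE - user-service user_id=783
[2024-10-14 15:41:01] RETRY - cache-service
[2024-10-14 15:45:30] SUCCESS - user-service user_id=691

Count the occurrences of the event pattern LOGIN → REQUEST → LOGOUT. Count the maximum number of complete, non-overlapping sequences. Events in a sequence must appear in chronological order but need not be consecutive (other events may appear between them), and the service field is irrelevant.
4

To count sequences:

1. Look for pattern: LOGIN → REQUEST → LOGOUT
2. Greedily scan the log in chronological order, matching each sequence element in turn (ignoring service)
3. Each time the full pattern completes, increment the count and restart matching from the next event
4. Complete non-overlapping sequences found: 4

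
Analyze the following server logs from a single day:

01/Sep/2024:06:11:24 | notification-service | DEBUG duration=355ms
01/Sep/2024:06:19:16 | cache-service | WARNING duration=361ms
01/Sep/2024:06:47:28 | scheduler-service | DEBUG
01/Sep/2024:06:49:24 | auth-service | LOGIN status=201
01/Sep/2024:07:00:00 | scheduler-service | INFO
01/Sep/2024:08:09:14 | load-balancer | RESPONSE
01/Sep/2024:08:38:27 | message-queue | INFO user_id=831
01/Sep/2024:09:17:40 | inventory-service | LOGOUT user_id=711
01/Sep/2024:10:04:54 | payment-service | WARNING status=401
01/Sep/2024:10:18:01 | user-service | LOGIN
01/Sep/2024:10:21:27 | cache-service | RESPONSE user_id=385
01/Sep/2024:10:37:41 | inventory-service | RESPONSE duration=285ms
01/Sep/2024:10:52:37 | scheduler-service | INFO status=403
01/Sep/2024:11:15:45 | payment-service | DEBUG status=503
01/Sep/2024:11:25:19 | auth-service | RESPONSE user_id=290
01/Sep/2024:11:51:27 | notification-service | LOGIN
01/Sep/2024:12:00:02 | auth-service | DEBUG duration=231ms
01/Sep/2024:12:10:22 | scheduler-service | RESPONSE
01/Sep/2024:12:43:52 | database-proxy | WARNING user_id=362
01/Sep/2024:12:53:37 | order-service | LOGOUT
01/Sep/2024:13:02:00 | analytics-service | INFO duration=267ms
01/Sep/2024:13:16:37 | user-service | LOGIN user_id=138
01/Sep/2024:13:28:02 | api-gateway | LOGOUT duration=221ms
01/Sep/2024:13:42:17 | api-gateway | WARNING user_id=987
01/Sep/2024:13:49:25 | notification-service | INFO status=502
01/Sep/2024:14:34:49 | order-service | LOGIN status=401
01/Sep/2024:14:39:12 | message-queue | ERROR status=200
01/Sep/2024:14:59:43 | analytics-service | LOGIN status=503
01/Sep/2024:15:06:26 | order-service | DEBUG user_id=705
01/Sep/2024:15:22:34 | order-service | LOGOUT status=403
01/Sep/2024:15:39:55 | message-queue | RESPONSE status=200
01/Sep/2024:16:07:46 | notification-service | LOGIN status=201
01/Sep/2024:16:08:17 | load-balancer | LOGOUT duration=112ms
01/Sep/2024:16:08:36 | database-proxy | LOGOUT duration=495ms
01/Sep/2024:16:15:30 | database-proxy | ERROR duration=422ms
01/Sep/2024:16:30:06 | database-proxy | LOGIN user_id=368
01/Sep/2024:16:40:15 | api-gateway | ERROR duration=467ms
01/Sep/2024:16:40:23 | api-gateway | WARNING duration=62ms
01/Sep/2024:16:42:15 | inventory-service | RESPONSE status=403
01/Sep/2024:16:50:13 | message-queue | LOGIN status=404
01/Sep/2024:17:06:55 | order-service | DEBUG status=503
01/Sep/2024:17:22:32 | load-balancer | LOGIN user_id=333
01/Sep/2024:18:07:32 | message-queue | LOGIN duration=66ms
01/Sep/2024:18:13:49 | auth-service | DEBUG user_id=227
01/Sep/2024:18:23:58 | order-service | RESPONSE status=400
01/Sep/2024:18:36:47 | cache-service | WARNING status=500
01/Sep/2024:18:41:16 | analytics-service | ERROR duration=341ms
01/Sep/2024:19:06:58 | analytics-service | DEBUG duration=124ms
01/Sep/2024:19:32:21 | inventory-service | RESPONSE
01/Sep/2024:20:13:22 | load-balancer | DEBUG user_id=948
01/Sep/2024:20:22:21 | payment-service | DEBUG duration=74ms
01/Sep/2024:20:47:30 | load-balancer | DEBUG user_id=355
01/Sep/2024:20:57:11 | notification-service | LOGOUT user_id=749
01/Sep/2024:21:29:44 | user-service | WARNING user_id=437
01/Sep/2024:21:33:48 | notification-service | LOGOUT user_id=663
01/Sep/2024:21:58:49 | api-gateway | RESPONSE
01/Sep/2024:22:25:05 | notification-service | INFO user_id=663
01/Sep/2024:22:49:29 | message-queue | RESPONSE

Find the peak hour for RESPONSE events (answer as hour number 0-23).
10

To find the peak hour:

1. Group all RESPONSE events by hour
2. Count events in each hour
3. Find hour with maximum count
4. Peak hour: 10 (with 2 events)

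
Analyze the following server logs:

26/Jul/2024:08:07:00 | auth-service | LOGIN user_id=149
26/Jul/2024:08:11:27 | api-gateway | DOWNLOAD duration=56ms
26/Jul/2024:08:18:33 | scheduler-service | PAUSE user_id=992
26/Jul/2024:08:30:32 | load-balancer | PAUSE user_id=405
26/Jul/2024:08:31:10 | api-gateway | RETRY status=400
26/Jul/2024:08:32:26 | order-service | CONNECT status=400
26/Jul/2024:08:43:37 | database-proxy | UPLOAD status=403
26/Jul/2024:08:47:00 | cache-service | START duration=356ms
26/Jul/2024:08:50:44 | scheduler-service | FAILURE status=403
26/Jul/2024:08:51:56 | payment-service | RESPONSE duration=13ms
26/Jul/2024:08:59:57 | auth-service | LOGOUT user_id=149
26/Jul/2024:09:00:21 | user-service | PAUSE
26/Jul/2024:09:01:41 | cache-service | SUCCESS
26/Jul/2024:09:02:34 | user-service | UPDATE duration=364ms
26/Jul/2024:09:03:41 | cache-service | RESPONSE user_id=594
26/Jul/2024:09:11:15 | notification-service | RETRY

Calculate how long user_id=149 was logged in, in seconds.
3177

To calculate session duration:

1. Find LOGIN event for user_id=149: 26/Jul/2024:08:07:00
2. Find LOGOUT event for user_id=149: 26/Jul/2024:08:59:57
3. Session duration: 26/Jul/2024:08:59:57 - 26/Jul/2024:08:07:00 = 3177 seconds (52 minutes)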